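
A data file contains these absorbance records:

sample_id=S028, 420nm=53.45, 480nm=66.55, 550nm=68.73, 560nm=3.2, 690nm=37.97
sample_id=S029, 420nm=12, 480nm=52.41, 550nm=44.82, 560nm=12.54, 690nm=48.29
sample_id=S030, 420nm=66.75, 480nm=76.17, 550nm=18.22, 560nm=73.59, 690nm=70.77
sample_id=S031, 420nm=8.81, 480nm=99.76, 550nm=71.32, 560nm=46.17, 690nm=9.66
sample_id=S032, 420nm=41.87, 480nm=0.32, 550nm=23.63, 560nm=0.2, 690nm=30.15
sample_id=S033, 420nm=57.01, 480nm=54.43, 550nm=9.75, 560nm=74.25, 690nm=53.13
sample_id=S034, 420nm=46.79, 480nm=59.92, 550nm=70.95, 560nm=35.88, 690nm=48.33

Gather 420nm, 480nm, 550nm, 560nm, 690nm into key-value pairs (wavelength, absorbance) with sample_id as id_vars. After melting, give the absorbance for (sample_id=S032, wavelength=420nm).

41.87

Unpivoting turns each (sample_id, wide-column) pair into one long row.
The wide cell at row S032, column 420nm holds 41.87, so the long row (S032, 420nm) has absorbance=41.87.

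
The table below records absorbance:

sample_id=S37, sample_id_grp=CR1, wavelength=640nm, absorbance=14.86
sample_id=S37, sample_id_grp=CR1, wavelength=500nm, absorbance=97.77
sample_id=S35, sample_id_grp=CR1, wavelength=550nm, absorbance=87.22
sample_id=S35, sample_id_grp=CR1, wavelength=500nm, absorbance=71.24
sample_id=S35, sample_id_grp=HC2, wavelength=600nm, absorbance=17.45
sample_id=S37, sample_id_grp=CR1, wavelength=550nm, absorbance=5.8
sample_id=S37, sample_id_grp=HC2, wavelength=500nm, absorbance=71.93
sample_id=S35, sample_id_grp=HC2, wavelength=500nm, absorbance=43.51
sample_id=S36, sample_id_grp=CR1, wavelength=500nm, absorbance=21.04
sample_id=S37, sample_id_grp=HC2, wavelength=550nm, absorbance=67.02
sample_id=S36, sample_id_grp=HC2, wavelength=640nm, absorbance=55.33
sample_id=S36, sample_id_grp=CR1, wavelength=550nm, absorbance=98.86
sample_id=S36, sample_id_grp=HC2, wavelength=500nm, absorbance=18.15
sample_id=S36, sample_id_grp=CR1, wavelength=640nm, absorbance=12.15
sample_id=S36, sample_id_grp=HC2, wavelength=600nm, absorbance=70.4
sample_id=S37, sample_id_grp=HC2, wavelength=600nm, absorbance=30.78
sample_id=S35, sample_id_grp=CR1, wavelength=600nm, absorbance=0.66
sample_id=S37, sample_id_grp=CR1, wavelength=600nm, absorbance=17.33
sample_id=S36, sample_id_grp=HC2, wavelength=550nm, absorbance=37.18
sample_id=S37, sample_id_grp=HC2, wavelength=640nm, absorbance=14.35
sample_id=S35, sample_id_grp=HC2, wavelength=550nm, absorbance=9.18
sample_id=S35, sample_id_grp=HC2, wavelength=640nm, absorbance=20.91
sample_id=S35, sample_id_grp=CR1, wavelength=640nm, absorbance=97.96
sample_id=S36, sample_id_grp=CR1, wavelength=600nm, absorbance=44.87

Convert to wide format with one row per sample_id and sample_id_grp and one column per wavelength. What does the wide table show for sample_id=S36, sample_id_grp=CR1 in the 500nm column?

Wide layout: rows indexed by sample_id and sample_id_grp, columns are the 4 distinct wavelength values (640nm, 500nm, 550nm, 600nm).
Cell (sample_id=S36, sample_id_grp=CR1, wavelength=500nm) draws from the long row where sample_id=S36, sample_id_grp=CR1 and wavelength=500nm, which has absorbance=21.04.

21.04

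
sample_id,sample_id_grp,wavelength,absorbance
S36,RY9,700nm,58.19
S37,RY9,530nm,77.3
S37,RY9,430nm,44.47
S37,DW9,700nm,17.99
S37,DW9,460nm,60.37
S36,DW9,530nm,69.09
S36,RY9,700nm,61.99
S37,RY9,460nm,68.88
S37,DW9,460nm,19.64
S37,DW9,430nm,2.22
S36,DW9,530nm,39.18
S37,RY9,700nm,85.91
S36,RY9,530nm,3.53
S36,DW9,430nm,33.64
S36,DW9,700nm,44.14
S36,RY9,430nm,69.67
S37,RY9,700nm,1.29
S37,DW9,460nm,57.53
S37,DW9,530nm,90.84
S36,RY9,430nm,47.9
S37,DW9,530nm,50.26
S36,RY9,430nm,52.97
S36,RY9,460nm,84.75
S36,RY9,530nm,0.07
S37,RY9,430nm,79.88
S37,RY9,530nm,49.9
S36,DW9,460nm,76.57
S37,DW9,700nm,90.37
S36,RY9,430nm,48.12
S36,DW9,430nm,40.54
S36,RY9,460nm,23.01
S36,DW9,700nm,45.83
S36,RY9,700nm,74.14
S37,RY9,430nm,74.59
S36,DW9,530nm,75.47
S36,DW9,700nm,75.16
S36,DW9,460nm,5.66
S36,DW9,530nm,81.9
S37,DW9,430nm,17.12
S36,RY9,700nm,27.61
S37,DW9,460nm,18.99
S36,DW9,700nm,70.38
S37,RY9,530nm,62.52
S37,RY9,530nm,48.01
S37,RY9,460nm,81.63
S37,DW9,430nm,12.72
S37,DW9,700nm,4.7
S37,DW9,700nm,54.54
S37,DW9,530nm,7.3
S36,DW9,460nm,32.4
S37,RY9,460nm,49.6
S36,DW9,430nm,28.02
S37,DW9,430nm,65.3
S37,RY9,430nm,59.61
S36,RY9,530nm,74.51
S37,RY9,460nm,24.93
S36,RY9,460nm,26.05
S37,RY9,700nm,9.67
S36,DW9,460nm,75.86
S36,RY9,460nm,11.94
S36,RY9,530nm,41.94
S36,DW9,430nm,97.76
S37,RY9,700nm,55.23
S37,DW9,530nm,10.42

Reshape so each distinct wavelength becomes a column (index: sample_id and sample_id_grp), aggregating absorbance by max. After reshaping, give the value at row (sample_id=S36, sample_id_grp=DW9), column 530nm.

81.9

Rows with sample_id=S36, sample_id_grp=DW9 and wavelength=530nm: absorbance values are 69.09, 39.18, 75.47, 81.9.
max(69.09, 39.18, 75.47, 81.9) = 81.9.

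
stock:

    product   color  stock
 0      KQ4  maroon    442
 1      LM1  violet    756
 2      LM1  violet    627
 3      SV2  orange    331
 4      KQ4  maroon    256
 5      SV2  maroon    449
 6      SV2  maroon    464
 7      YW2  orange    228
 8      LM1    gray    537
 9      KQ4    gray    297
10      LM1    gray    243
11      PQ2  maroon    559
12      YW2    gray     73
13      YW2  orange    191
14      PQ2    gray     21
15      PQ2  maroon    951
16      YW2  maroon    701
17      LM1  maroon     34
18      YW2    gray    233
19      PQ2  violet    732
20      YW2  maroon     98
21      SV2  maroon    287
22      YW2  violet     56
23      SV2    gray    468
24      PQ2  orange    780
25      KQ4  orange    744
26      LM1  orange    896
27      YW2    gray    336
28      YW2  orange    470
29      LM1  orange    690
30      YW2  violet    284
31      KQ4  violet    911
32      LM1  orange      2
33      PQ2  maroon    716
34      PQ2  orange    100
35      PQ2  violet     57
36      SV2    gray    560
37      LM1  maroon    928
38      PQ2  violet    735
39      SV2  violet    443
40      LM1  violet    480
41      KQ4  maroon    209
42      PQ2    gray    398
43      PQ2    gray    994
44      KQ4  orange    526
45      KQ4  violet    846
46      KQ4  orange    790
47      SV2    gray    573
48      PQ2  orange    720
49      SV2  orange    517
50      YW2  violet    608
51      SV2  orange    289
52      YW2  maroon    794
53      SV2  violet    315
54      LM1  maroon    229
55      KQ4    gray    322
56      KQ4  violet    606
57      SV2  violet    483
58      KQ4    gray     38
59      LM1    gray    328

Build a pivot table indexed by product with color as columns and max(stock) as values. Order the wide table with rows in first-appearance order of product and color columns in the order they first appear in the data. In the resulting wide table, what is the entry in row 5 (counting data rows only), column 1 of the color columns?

With rows in first-appearance order of product, row 5 is product=PQ2. color columns in first-appearance order: maroon, violet, orange, gray; column 1 is maroon.
Long rows with product=PQ2, color=maroon: max(559, 951, 716) = 951.

951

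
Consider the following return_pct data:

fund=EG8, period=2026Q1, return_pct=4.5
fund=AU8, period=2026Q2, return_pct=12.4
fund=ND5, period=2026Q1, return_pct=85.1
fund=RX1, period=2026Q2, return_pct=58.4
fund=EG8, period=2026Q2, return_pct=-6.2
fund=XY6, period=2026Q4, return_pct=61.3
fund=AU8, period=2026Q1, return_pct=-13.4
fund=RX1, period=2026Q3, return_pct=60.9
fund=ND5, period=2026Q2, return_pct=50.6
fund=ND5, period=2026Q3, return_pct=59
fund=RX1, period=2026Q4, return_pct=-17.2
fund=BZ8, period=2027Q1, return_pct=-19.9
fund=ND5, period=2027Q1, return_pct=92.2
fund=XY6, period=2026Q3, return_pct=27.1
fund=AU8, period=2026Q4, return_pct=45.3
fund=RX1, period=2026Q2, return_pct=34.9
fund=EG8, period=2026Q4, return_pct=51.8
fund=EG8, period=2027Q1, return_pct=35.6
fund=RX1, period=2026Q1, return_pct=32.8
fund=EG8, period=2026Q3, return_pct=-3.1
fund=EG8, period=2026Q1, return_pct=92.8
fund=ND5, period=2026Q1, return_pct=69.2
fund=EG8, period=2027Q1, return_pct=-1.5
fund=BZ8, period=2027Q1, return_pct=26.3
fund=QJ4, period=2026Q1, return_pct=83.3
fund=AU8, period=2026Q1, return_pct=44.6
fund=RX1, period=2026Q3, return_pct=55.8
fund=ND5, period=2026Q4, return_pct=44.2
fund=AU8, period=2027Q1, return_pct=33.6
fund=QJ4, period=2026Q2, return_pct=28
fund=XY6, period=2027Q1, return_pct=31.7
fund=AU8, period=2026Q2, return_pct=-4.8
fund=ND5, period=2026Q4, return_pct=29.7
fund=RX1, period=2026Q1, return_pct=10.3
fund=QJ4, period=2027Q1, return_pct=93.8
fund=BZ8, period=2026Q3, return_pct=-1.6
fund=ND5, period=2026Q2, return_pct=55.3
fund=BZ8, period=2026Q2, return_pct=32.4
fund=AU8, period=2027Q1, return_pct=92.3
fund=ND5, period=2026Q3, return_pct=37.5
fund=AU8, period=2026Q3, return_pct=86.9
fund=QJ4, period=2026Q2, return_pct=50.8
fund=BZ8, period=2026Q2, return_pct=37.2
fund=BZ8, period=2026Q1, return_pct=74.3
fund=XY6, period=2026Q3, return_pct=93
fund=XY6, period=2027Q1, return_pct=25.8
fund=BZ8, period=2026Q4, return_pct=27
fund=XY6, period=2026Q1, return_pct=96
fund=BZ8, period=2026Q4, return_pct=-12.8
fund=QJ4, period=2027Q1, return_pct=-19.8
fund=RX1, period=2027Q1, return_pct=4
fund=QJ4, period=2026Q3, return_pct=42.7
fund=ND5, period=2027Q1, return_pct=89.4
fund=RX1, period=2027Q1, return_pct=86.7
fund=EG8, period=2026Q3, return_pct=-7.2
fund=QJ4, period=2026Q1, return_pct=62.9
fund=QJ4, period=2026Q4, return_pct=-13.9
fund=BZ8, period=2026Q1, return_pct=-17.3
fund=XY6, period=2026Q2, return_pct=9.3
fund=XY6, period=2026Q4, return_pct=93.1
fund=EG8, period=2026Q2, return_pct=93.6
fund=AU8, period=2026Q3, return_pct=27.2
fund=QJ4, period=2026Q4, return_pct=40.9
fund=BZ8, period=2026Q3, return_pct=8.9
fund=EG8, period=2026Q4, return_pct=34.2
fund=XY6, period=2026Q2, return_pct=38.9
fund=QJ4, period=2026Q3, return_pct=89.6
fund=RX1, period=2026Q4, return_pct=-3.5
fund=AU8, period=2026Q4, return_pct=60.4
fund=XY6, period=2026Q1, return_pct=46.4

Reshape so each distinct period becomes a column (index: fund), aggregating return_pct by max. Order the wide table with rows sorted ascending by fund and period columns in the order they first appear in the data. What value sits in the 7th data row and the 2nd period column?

With rows sorted ascending by fund, row 7 is fund=XY6. period columns in first-appearance order: 2026Q1, 2026Q2, 2026Q4, 2026Q3, 2027Q1; column 2 is 2026Q2.
Long rows with fund=XY6, period=2026Q2: max(9.3, 38.9) = 38.9.

38.9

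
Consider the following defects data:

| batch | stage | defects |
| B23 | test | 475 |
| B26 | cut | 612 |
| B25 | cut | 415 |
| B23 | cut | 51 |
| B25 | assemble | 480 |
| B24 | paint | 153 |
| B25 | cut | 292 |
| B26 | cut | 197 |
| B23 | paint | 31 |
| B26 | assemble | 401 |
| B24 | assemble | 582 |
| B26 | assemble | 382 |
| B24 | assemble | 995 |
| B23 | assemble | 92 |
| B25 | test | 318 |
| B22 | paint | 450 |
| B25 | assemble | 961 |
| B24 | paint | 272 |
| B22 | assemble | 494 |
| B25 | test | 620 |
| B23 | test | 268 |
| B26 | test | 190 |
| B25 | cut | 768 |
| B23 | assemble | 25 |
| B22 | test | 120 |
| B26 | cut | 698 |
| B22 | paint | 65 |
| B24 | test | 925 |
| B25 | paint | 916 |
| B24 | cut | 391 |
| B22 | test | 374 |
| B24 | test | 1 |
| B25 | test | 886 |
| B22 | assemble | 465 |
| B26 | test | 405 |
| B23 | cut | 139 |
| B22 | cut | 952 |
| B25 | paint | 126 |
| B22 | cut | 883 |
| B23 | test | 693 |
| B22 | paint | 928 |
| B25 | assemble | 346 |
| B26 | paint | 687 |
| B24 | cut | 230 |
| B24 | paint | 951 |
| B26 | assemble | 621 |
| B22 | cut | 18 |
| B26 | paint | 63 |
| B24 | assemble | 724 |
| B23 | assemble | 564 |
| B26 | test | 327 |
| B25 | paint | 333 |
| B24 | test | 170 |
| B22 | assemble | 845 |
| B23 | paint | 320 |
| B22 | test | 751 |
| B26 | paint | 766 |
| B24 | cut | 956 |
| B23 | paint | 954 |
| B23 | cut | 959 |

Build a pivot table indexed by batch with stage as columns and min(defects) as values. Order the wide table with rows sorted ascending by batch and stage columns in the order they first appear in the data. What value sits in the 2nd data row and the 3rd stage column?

With rows sorted ascending by batch, row 2 is batch=B23. stage columns in first-appearance order: test, cut, assemble, paint; column 3 is assemble.
Long rows with batch=B23, stage=assemble: min(92, 25, 564) = 25.

25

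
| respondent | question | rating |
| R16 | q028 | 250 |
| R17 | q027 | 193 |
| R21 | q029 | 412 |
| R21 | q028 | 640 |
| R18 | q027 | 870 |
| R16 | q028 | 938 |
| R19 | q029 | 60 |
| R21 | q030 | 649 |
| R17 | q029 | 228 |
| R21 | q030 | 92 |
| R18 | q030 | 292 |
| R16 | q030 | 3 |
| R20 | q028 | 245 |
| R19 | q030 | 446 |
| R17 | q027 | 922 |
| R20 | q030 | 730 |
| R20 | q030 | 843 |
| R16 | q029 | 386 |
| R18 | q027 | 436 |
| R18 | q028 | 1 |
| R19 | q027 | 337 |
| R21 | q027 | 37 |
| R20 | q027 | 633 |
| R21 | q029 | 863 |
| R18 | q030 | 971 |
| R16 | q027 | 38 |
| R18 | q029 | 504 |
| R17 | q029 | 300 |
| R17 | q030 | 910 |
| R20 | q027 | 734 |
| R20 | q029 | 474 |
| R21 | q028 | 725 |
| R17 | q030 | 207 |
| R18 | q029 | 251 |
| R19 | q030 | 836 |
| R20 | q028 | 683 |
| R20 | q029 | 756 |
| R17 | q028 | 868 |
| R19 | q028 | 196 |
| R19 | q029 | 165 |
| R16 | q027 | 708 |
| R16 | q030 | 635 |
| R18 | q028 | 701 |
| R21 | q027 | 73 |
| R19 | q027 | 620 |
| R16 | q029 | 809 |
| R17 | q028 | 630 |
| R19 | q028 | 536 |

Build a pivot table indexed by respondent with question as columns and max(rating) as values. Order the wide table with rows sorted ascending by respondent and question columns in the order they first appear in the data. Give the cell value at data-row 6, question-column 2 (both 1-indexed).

With rows sorted ascending by respondent, row 6 is respondent=R21. question columns in first-appearance order: q028, q027, q029, q030; column 2 is q027.
Long rows with respondent=R21, question=q027: max(37, 73) = 73.

73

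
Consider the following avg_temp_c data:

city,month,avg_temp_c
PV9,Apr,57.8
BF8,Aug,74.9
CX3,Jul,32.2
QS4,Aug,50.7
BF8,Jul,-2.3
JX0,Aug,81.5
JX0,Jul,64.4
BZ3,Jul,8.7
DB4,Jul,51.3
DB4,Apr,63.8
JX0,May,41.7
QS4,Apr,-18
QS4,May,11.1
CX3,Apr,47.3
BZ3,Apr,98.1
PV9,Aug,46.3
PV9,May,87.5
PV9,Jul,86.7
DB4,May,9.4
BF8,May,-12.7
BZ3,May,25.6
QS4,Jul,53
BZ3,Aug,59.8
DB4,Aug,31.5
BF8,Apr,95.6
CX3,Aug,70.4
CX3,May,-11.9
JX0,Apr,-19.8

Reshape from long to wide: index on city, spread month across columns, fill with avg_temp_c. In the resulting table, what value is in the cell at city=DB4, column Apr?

Wide layout: rows indexed by city, columns are the 4 distinct month values (Apr, Aug, Jul, May).
Cell (city=DB4, month=Apr) draws from the long row where city=DB4 and month=Apr, which has avg_temp_c=63.8.

63.8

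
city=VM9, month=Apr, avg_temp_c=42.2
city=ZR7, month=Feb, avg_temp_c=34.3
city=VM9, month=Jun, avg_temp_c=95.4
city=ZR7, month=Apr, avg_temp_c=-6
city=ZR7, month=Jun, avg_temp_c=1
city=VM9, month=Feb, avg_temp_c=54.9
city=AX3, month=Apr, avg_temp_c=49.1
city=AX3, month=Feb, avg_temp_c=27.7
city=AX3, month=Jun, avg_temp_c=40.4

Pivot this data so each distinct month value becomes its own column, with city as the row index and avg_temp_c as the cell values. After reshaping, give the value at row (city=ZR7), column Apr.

-6

Wide layout: rows indexed by city, columns are the 3 distinct month values (Apr, Feb, Jun).
Cell (city=ZR7, month=Apr) draws from the long row where city=ZR7 and month=Apr, which has avg_temp_c=-6.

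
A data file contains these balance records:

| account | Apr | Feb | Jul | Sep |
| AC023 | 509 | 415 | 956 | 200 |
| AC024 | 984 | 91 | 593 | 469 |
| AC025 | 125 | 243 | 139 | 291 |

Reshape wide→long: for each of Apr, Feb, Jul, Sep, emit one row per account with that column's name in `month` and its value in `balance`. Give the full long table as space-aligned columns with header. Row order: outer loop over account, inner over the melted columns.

account  month  balance
AC023    Apr    509    
AC023    Feb    415    
AC023    Jul    956    
AC023    Sep    200    
AC024    Apr    984    
AC024    Feb    91     
AC024    Jul    593    
AC024    Sep    469    
AC025    Apr    125    
AC025    Feb    243    
AC025    Jul    139    
AC025    Sep    291    

Each (account, column) pair becomes one row: 3 × 4 = 12 rows.
For example, (AC023, Apr) → balance=509.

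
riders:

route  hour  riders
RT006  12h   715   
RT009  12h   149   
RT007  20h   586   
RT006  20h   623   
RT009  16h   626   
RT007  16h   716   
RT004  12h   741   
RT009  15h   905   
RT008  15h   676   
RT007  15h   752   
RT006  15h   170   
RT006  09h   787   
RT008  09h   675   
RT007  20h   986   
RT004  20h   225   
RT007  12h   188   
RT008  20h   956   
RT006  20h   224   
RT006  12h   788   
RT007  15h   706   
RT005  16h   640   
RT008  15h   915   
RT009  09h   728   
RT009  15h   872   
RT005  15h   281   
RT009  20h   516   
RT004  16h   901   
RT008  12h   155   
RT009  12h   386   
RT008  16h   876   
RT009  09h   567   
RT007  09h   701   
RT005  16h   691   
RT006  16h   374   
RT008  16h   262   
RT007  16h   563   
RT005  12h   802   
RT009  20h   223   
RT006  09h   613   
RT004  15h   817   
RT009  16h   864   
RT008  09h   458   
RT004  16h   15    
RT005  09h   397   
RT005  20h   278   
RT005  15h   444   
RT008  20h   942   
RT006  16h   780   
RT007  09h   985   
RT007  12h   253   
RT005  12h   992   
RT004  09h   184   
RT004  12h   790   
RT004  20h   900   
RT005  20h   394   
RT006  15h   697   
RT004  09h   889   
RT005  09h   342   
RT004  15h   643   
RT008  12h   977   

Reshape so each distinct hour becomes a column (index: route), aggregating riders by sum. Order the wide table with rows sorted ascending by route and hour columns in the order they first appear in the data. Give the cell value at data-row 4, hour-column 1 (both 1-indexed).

With rows sorted ascending by route, row 4 is route=RT007. hour columns in first-appearance order: 12h, 20h, 16h, 15h, 09h; column 1 is 12h.
Long rows with route=RT007, hour=12h: 188 + 253 = 441.

441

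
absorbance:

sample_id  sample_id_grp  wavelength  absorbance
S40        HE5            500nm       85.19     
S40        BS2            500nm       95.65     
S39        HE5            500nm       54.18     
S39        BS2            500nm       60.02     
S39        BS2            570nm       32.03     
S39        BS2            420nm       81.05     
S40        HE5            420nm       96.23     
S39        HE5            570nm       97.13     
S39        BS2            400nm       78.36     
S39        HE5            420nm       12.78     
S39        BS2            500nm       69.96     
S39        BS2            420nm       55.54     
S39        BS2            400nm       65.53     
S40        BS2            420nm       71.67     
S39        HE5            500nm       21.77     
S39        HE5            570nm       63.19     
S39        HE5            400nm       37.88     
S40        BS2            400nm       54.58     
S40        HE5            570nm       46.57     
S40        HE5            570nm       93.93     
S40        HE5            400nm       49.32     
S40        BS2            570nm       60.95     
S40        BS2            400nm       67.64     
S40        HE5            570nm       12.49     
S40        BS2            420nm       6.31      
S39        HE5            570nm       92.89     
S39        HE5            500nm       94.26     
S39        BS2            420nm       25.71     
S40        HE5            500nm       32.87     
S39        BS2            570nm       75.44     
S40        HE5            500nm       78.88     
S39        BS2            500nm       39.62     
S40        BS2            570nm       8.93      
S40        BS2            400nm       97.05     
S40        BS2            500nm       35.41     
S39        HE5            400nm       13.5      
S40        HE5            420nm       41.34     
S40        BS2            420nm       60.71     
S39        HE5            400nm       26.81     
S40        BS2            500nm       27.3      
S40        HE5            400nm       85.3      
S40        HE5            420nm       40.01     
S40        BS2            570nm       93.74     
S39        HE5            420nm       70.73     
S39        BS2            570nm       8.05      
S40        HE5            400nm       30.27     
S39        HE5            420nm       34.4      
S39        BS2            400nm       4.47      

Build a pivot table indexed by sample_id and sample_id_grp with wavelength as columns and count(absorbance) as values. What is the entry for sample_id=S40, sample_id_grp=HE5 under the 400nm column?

Rows with sample_id=S40, sample_id_grp=HE5 and wavelength=400nm: absorbance values are 49.32, 85.3, 30.27.
3 rows match — count = 3.

3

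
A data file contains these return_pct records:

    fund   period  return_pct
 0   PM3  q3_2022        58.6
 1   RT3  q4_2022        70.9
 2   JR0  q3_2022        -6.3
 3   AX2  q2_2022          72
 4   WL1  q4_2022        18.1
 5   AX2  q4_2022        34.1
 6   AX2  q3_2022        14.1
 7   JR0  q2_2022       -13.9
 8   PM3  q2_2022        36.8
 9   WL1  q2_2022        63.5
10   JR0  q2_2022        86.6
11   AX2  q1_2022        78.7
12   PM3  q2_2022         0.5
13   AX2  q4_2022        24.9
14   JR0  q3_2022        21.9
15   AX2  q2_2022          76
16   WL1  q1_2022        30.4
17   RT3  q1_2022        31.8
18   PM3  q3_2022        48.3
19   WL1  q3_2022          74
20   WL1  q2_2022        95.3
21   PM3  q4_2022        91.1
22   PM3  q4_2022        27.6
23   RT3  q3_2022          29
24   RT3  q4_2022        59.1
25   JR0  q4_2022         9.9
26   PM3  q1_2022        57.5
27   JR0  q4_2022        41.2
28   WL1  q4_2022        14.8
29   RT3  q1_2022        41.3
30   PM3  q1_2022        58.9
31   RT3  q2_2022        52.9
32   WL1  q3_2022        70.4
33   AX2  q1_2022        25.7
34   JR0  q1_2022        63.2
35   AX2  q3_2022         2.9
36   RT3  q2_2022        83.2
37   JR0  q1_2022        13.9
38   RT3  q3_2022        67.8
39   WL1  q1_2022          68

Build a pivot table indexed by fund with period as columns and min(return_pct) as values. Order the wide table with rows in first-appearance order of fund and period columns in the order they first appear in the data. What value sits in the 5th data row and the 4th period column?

With rows in first-appearance order of fund, row 5 is fund=WL1. period columns in first-appearance order: q3_2022, q4_2022, q2_2022, q1_2022; column 4 is q1_2022.
Long rows with fund=WL1, period=q1_2022: min(30.4, 68) = 30.4.

30.4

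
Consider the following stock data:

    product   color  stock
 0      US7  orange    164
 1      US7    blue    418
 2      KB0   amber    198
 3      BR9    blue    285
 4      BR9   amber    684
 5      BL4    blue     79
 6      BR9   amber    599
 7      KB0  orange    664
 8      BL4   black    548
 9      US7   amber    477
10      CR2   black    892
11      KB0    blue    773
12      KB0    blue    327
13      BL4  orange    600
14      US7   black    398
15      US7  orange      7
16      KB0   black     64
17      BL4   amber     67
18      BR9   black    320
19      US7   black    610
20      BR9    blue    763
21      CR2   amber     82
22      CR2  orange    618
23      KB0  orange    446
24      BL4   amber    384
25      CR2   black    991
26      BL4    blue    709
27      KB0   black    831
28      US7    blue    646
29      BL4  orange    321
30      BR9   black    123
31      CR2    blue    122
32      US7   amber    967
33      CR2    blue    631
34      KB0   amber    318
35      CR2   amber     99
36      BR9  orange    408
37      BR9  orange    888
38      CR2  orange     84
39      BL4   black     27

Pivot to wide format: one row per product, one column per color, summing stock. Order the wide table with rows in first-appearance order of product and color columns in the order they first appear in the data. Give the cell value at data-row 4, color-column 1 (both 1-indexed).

921

With rows in first-appearance order of product, row 4 is product=BL4. color columns in first-appearance order: orange, blue, amber, black; column 1 is orange.
Long rows with product=BL4, color=orange: 600 + 321 = 921.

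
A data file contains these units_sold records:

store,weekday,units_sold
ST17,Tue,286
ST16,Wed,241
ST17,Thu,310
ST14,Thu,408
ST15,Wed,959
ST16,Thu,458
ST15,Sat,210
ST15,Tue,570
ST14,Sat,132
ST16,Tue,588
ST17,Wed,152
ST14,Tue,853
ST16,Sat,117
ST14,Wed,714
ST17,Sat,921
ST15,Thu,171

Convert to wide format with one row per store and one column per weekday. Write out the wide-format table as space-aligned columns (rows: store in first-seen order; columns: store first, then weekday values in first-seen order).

store  Tue  Wed  Thu  Sat
ST17   286  152  310  921
ST16   588  241  458  117
ST14   853  714  408  132
ST15   570  959  171  210

Columns: store plus the 4 distinct weekday values (Tue, Wed, Thu, Sat).
For example, row ST17 column Tue takes units_sold=286 from the long row (ST17, Tue).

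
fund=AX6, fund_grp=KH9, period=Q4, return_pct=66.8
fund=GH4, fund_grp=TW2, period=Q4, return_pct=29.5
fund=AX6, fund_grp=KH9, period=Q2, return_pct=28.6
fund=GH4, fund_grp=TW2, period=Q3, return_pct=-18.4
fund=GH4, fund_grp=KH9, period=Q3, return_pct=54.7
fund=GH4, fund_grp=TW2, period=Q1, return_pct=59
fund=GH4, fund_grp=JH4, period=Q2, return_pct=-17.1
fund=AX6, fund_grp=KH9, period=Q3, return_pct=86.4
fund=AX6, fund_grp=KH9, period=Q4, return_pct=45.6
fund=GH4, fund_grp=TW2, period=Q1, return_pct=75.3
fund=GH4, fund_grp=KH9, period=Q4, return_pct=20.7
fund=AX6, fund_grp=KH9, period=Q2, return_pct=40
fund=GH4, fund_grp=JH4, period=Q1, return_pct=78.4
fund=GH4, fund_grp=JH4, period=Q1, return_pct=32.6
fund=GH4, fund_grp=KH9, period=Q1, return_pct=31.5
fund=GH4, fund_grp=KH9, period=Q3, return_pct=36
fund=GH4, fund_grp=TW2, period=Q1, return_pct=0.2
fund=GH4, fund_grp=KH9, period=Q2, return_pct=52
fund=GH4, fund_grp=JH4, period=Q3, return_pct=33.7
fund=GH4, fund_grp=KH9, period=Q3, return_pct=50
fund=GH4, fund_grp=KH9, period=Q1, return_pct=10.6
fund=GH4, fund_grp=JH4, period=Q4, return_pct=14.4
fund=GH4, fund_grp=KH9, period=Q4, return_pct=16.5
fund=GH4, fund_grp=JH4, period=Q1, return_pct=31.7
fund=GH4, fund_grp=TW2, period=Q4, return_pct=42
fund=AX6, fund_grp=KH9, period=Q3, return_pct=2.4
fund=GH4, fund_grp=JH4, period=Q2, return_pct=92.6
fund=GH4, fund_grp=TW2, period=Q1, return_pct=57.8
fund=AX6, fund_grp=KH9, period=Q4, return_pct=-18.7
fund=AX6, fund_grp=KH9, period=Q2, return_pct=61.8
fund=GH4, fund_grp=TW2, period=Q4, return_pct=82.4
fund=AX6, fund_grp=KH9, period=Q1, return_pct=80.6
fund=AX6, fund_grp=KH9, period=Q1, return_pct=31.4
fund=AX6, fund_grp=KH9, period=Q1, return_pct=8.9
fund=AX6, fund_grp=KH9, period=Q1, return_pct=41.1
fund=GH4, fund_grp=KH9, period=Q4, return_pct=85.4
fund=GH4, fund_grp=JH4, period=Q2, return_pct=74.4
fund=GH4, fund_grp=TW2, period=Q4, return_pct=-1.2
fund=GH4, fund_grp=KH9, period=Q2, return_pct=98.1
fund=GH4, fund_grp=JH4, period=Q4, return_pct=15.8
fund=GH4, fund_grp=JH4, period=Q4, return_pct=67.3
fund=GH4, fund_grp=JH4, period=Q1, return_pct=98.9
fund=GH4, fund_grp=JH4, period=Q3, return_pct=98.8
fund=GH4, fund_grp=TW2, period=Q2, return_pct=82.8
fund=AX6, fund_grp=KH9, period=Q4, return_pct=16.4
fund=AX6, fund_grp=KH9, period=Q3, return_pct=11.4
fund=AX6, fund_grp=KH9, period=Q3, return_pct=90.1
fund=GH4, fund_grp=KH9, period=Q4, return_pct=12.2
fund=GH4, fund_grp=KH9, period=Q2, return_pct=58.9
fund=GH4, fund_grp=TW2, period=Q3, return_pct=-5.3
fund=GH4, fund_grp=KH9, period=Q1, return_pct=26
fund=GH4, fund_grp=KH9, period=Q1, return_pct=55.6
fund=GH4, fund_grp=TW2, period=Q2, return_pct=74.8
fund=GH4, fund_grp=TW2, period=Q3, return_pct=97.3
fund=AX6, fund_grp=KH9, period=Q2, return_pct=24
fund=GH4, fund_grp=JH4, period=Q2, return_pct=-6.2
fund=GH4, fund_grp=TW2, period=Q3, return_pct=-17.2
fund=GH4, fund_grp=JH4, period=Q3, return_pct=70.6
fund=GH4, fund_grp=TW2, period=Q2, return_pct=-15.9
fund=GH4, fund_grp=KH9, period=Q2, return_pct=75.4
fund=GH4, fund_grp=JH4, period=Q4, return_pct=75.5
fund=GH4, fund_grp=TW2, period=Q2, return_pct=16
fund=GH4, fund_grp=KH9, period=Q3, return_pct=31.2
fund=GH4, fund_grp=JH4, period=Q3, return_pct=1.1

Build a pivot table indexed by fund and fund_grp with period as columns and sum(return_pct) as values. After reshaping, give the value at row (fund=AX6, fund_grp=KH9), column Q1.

Rows with fund=AX6, fund_grp=KH9 and period=Q1: return_pct values are 80.6, 31.4, 8.9, 41.1.
80.6 + 31.4 + 8.9 + 41.1 = 162.

162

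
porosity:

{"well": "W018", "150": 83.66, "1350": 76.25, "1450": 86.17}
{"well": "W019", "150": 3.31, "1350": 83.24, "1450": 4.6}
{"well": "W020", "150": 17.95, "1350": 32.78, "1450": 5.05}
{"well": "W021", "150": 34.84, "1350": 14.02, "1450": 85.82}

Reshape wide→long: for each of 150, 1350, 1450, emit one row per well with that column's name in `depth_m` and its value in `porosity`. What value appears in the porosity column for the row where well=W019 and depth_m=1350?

Unpivoting turns each (well, wide-column) pair into one long row.
The wide cell at row W019, column 1350 holds 83.24, so the long row (W019, 1350) has porosity=83.24.

83.24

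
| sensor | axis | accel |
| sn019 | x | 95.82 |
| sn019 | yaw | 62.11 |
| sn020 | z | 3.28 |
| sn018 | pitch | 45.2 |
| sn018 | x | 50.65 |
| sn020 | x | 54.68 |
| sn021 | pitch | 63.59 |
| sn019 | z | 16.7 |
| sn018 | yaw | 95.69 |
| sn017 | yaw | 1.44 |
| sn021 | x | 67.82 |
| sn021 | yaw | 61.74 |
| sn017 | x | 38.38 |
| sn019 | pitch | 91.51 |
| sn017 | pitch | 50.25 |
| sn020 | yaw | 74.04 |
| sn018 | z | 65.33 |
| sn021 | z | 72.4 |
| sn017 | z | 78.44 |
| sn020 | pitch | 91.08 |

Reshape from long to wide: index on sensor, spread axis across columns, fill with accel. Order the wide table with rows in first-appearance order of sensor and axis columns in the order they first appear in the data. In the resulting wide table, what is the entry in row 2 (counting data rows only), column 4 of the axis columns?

91.08

With rows in first-appearance order of sensor, row 2 is sensor=sn020. axis columns in first-appearance order: x, yaw, z, pitch; column 4 is pitch.
Long rows with sensor=sn020, axis=pitch: accel = 91.08.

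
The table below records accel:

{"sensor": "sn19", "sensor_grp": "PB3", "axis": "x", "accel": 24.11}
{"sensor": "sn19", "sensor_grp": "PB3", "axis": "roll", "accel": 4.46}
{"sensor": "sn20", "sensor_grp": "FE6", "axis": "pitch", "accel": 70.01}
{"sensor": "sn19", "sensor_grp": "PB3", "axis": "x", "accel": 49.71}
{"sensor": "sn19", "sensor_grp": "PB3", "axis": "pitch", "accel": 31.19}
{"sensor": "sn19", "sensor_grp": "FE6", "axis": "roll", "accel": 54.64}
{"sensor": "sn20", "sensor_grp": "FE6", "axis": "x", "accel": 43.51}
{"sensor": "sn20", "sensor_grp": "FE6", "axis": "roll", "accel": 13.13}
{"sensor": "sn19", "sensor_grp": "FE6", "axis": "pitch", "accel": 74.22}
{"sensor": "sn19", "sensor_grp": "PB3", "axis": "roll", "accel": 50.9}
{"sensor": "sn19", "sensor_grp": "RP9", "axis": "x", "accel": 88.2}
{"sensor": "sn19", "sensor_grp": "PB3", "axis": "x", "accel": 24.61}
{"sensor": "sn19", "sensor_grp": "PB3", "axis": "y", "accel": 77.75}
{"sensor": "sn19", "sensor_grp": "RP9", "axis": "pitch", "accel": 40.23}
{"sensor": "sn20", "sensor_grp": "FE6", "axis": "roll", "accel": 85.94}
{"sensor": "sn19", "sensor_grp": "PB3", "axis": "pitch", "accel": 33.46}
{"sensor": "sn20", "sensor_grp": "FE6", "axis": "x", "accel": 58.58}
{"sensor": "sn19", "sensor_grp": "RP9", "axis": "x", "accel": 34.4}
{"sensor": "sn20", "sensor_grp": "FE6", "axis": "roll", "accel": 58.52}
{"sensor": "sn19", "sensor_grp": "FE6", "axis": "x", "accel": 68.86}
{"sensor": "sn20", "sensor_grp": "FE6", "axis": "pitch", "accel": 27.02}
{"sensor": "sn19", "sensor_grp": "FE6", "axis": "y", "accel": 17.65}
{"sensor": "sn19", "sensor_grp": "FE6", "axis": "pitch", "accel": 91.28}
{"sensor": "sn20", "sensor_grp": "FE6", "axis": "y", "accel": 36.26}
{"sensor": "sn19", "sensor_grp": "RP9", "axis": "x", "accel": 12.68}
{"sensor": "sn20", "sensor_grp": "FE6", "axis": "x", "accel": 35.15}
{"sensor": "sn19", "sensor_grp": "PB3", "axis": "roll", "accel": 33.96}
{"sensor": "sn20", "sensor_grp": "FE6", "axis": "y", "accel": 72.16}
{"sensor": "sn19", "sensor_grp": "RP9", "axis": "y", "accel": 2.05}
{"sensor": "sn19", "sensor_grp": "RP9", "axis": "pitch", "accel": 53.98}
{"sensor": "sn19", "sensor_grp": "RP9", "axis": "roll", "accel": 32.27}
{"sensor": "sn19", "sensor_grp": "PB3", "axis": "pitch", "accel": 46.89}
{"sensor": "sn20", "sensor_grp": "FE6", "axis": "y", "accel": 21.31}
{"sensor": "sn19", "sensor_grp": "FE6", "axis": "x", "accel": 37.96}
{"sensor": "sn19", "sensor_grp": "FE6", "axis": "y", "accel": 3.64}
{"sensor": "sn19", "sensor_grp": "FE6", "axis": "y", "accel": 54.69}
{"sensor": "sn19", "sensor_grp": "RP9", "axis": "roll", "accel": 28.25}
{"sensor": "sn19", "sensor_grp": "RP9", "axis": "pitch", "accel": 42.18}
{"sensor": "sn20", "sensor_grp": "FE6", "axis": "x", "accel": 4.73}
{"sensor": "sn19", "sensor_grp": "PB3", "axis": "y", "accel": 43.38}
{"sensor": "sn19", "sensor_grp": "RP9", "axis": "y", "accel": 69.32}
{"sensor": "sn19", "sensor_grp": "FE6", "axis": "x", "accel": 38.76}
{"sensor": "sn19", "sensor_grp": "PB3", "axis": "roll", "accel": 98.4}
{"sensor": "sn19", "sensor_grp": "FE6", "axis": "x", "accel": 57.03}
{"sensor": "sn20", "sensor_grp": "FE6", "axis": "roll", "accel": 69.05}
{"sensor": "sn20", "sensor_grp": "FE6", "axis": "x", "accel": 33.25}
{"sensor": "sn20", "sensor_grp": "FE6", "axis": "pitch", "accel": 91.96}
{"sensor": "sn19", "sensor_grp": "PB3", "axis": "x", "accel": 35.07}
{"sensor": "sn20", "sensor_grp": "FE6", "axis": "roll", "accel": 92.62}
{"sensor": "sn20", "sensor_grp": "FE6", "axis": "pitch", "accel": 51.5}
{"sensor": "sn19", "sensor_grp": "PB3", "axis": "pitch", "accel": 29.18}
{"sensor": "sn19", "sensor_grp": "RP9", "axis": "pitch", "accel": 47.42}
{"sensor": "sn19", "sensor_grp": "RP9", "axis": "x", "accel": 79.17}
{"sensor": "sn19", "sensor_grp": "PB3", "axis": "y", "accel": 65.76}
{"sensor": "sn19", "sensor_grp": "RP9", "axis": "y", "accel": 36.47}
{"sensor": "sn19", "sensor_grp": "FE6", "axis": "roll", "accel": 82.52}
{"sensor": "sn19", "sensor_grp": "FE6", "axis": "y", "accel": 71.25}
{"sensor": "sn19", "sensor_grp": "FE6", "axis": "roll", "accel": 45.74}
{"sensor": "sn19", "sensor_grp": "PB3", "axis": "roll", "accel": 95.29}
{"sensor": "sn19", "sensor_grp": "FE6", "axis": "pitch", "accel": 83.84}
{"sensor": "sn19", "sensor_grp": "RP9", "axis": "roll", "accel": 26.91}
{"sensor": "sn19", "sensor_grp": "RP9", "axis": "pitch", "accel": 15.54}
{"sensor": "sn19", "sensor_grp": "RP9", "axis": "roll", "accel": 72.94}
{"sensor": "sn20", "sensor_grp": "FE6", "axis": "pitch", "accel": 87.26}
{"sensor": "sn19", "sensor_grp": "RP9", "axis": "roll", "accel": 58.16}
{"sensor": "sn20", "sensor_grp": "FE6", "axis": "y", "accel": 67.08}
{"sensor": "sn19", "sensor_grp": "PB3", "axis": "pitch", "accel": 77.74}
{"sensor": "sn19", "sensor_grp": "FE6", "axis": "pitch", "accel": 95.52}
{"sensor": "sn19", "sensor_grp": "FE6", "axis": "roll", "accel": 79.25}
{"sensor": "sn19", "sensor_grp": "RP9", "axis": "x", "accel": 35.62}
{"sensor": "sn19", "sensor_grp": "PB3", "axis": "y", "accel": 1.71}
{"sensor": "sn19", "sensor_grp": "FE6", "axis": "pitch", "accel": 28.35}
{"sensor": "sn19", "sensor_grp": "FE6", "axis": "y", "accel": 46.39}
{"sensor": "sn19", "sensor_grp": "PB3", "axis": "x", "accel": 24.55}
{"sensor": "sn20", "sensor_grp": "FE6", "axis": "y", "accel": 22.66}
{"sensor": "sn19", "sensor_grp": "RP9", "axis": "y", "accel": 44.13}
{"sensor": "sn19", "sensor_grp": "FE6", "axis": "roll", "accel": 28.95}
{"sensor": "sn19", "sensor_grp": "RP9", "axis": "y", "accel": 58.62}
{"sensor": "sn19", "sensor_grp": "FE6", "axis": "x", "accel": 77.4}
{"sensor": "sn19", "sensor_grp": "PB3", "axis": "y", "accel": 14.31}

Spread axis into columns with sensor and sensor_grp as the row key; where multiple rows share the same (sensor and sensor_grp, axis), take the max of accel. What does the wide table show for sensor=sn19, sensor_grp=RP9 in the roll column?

Rows with sensor=sn19, sensor_grp=RP9 and axis=roll: accel values are 32.27, 28.25, 26.91, 72.94, 58.16.
max(32.27, 28.25, 26.91, 72.94, 58.16) = 72.94.

72.94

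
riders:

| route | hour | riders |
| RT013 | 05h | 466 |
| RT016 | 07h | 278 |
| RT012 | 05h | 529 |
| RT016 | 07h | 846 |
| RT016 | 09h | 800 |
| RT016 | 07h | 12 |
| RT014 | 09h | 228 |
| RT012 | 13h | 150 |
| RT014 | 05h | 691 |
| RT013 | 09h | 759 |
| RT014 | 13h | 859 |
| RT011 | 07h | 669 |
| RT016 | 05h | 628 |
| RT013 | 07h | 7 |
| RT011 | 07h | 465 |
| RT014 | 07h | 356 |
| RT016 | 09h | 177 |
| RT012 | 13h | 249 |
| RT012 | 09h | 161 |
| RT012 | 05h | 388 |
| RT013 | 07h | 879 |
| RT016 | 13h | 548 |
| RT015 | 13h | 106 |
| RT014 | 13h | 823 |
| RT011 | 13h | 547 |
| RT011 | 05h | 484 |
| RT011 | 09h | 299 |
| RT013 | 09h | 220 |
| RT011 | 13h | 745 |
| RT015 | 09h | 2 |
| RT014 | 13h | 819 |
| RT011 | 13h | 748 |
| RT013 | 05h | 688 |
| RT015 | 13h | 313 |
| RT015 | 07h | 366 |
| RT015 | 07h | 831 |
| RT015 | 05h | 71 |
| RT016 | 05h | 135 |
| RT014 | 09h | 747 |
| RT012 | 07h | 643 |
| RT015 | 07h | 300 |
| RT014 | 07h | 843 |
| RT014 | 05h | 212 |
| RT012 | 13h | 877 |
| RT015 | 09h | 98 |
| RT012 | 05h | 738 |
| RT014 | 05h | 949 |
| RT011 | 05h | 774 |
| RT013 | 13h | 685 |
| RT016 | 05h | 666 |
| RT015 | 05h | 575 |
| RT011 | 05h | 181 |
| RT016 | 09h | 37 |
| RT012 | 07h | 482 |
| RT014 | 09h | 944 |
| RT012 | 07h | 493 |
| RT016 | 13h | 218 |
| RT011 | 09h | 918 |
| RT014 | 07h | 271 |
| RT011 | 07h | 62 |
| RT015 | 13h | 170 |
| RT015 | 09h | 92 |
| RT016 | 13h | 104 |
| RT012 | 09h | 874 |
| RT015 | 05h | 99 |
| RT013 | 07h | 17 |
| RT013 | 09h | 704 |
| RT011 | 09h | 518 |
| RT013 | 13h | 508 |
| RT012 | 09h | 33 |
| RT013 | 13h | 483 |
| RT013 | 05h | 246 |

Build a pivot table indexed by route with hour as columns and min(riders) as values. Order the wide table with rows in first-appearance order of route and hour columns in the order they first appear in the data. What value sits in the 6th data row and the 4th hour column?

With rows in first-appearance order of route, row 6 is route=RT015. hour columns in first-appearance order: 05h, 07h, 09h, 13h; column 4 is 13h.
Long rows with route=RT015, hour=13h: min(106, 313, 170) = 106.

106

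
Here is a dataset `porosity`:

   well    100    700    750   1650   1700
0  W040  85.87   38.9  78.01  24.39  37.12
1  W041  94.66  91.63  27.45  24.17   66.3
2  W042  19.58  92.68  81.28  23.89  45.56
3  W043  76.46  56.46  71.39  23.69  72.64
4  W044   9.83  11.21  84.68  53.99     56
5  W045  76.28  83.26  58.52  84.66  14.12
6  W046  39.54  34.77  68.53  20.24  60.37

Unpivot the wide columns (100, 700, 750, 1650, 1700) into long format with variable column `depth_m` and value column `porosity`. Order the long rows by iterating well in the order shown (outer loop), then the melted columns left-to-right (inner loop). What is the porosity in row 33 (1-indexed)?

68.53

35 rows total (7 × 5). Row 33: index ⌊(33-1)/5⌋ = 6 into well → W046; (33-1) mod 5 = 2 into the melted columns → 750.
So row 33 is (W046, 750, 68.53); porosity = 68.53.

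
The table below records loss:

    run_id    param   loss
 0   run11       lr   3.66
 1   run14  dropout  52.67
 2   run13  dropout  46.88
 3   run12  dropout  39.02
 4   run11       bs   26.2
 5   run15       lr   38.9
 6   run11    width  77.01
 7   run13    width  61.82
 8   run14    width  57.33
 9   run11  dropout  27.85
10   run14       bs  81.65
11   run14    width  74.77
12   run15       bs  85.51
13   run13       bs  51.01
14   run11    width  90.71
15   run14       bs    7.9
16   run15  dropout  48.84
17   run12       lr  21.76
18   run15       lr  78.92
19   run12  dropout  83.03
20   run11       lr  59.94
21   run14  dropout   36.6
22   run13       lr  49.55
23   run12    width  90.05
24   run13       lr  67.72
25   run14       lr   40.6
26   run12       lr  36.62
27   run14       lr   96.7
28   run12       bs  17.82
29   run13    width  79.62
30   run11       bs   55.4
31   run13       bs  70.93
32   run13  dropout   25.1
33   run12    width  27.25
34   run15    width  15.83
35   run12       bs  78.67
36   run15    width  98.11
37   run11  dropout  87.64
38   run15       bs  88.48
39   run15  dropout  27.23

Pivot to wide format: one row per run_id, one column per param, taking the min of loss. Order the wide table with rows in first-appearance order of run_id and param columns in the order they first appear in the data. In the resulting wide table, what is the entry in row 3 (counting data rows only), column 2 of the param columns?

25.1

With rows in first-appearance order of run_id, row 3 is run_id=run13. param columns in first-appearance order: lr, dropout, bs, width; column 2 is dropout.
Long rows with run_id=run13, param=dropout: min(46.88, 25.1) = 25.1.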